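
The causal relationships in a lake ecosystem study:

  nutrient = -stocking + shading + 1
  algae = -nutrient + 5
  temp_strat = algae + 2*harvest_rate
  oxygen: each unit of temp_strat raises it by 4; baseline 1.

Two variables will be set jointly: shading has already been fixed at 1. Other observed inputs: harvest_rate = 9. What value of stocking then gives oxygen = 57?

With shading held at 1:
Substituting into the nutrient equation gives nutrient = -stocking + 2.
Substituting into the algae equation gives algae = stocking + 3.
Substituting into the temp_strat equation gives temp_strat = stocking + 21.
Substituting into the oxygen equation gives oxygen = 4*stocking + 85.
Solve 4*stocking + 85 = 57: stocking = (57 - 85) / 4 = -7.

stocking = -7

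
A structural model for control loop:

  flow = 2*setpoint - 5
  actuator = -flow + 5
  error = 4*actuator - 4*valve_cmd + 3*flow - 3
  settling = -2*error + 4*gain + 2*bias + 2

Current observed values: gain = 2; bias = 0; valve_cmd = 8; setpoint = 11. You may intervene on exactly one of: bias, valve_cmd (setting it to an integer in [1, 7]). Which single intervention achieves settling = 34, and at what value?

Intervening on bias: settling = 2*bias + 74. Reaching 34 requires bias = -20, outside [1, 7].
Intervening on valve_cmd: with other inputs at their observed values, settling = 8*valve_cmd + 10. Solving for 34 gives valve_cmd = 3, within [1, 7].

set valve_cmd = 3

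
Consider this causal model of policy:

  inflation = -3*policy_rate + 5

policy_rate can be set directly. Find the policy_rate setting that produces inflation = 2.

policy_rate = 1

Solve -3*policy_rate + 5 = 2: policy_rate = (2 - 5) / -3 = 1.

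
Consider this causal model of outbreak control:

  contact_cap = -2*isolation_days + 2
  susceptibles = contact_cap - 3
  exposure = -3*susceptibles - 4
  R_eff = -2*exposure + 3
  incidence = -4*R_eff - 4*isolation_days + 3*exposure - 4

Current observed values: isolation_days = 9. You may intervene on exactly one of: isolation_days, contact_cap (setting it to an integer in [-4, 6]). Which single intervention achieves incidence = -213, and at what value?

set isolation_days = -3

Intervening on isolation_days: with other inputs at their observed values, incidence = 62*isolation_days - 27. Solving for -213 gives isolation_days = -3, within [-4, 6].
Intervening on contact_cap: incidence = -33*contact_cap + 3. Reaching -213 requires contact_cap = 72/11, not an integer.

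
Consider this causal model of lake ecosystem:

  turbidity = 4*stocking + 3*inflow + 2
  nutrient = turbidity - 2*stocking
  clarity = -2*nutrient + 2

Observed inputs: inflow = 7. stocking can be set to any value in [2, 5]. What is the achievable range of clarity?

-64 to -52

Substituting into the turbidity equation gives turbidity = 4*stocking + 23.
So nutrient = 2*stocking + 23.
Substituting into the clarity equation gives clarity = -4*stocking - 44.
Linear in stocking, so extremes are at the endpoints: stocking = 2 gives clarity = -52; stocking = 5 gives clarity = -64.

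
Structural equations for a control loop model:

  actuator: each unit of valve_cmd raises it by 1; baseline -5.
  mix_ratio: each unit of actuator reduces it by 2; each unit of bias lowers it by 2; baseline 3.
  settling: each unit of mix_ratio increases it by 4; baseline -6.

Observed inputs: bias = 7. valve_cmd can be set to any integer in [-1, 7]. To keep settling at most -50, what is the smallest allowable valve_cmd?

valve_cmd = 5

Substituting into the mix_ratio equation gives mix_ratio = -2*valve_cmd - 1.
settling becomes -8*valve_cmd - 10.
Require -8*valve_cmd - 10 ≤ -50, so valve_cmd ≥ 5.
The smallest integer in [-1, 7] satisfying this is 5.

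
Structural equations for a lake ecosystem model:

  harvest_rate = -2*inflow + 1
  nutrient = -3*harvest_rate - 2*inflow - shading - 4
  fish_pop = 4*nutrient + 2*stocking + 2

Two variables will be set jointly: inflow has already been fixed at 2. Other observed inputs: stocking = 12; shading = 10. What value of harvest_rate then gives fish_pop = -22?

With inflow held at 2:
Intervening on harvest_rate fixes its value directly, overriding its dependence on inflow.
Substituting into the nutrient equation gives nutrient = -3*harvest_rate - 18.
Substituting into the fish_pop equation gives fish_pop = -12*harvest_rate - 46.
Solve -12*harvest_rate - 46 = -22: harvest_rate = (-22 + 46) / -12 = -2.

harvest_rate = -2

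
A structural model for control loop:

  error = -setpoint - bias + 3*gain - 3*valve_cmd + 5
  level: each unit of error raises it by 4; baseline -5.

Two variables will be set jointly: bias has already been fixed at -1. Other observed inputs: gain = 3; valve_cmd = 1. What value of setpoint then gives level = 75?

With bias held at -1:
Substituting into the error equation gives error = -setpoint + 12.
This gives level = -4*setpoint + 43.
Solve -4*setpoint + 43 = 75: setpoint = (75 - 43) / -4 = -8.

setpoint = -8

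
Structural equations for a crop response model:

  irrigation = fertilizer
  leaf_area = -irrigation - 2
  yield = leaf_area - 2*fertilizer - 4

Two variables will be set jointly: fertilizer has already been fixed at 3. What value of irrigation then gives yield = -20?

irrigation = 8

With fertilizer held at 3:
Intervening on irrigation fixes its value directly, overriding its dependence on fertilizer.
Substituting into the yield equation gives yield = -irrigation - 12.
Solve -irrigation - 12 = -20: irrigation = (-20 + 12) / -1 = 8.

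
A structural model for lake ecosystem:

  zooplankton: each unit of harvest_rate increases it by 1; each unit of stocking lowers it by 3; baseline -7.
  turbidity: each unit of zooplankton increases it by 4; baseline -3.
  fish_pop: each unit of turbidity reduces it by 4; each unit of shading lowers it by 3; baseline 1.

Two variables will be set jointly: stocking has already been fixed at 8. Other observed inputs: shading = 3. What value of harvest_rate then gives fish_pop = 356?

harvest_rate = 9

With stocking held at 8:
Substituting into the zooplankton equation gives zooplankton = harvest_rate - 31.
So turbidity = 4*harvest_rate - 127.
Substituting into the fish_pop equation gives fish_pop = -16*harvest_rate + 500.
Solve -16*harvest_rate + 500 = 356: harvest_rate = (356 - 500) / -16 = 9.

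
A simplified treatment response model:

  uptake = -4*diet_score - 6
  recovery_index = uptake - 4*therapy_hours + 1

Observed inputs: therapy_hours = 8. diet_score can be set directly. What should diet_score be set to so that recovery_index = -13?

Substituting into the recovery_index equation gives recovery_index = -4*diet_score - 37.
Solve -4*diet_score - 37 = -13: diet_score = (-13 + 37) / -4 = -6.

diet_score = -6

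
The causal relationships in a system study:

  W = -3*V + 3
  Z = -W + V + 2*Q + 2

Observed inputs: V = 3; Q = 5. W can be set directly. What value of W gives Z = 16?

Intervening on W fixes its value directly, overriding its dependence on V.
Substituting into the Z equation gives Z = -W + 15.
Solve -W + 15 = 16: W = (16 - 15) / -1 = -1.

W = -1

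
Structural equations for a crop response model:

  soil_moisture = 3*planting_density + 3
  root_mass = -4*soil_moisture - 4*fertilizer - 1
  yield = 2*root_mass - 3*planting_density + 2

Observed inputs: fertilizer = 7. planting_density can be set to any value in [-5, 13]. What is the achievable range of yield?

Substituting into the root_mass equation gives root_mass = -12*planting_density - 41.
Substituting into the yield equation gives yield = -27*planting_density - 80.
Linear in planting_density, so extremes are at the endpoints: planting_density = -5 gives yield = 55; planting_density = 13 gives yield = -431.

-431 to 55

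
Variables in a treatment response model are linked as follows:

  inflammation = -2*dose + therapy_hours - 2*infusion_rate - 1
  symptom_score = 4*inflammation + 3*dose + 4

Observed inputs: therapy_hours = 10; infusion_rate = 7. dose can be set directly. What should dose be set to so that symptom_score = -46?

dose = 6

Substituting into the inflammation equation gives inflammation = -2*dose - 5.
Substituting into the symptom_score equation gives symptom_score = -5*dose - 16.
Solve -5*dose - 16 = -46: dose = (-46 + 16) / -5 = 6.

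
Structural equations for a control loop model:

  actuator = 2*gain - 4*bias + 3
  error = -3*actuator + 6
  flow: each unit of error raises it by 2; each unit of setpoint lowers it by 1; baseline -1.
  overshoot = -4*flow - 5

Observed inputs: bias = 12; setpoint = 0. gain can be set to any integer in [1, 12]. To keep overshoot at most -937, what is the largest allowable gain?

Substituting into the actuator equation gives actuator = 2*gain - 45.
Substituting into the error equation gives error = -6*gain + 141.
This gives flow = -12*gain + 281.
Substituting into the overshoot equation gives overshoot = 48*gain - 1129.
Require 48*gain - 1129 ≤ -937, so gain ≤ 4.
The largest integer in [1, 12] satisfying this is 4.

gain = 4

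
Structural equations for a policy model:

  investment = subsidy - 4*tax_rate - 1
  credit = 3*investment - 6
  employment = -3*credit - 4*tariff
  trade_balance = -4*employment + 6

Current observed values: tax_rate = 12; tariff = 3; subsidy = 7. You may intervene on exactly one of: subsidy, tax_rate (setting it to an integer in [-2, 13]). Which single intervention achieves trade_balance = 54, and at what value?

set tax_rate = 1

Intervening on subsidy: trade_balance = 36*subsidy - 1782. Reaching 54 requires subsidy = 51, outside [-2, 13].
Intervening on tax_rate: with other inputs at their observed values, trade_balance = -144*tax_rate + 198. Solving for 54 gives tax_rate = 1, within [-2, 13].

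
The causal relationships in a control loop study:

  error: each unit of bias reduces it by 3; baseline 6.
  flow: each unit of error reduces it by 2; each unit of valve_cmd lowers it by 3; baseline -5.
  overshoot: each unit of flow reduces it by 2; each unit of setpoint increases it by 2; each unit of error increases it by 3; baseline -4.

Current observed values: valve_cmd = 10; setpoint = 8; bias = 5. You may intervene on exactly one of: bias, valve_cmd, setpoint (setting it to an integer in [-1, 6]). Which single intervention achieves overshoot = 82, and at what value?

Intervening on bias: with other inputs at their observed values, overshoot = -21*bias + 124. Solving for 82 gives bias = 2, within [-1, 6].
Intervening on valve_cmd: overshoot = 6*valve_cmd - 41. Reaching 82 requires valve_cmd = 41/2, not an integer.
Intervening on setpoint: overshoot = 2*setpoint + 3. Reaching 82 requires setpoint = 79/2, not an integer.

set bias = 2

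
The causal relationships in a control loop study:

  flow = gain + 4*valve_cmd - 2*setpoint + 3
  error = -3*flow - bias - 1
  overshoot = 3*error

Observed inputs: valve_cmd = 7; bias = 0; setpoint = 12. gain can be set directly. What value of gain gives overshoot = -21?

Substituting into the flow equation gives flow = gain + 7.
Substituting into the error equation gives error = -3*gain - 22.
Substituting into the overshoot equation gives overshoot = -9*gain - 66.
Solve -9*gain - 66 = -21: gain = (-21 + 66) / -9 = -5.

gain = -5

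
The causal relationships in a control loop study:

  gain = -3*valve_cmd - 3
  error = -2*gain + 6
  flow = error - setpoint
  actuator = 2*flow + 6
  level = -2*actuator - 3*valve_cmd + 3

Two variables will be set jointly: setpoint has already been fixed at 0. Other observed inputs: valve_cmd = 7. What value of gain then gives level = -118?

With setpoint held at 0:
Intervening on gain fixes its value directly, overriding its dependence on valve_cmd.
Substituting into the flow equation gives flow = -2*gain + 6.
Substituting into the actuator equation gives actuator = -4*gain + 18.
Substituting into the level equation gives level = 8*gain - 54.
Solve 8*gain - 54 = -118: gain = (-118 + 54) / 8 = -8.

gain = -8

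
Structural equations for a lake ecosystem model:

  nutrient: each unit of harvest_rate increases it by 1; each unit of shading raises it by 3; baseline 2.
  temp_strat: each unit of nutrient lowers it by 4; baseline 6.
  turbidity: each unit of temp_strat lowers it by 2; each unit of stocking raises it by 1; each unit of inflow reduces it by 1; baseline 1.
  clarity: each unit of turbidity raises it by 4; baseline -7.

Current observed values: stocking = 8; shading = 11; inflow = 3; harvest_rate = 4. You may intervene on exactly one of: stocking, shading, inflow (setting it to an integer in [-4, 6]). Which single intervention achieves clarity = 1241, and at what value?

Intervening on stocking: clarity = 4*stocking + 1185. Reaching 1241 requires stocking = 14, outside [-4, 6].
Intervening on shading: clarity = 96*shading + 161. Reaching 1241 requires shading = 45/4, not an integer.
Intervening on inflow: with other inputs at their observed values, clarity = -4*inflow + 1229. Solving for 1241 gives inflow = -3, within [-4, 6].

set inflow = -3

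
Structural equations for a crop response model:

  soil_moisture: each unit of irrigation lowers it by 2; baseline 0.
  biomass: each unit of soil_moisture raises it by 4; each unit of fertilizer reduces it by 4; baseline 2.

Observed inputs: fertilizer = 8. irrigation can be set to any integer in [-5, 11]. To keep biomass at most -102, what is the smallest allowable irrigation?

irrigation = 9

Substituting into the biomass equation gives biomass = -8*irrigation - 30.
Require -8*irrigation - 30 ≤ -102, so irrigation ≥ 9.
The smallest integer in [-5, 11] satisfying this is 9.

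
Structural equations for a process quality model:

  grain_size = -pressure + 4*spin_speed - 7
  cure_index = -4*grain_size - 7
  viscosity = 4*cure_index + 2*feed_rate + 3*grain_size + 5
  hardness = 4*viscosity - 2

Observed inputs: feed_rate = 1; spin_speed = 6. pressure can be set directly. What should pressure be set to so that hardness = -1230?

pressure = -5

Substituting into the grain_size equation gives grain_size = -pressure + 17.
Substituting into the cure_index equation gives cure_index = 4*pressure - 75.
Substituting into the viscosity equation gives viscosity = 13*pressure - 242.
This gives hardness = 52*pressure - 970.
Solve 52*pressure - 970 = -1230: pressure = (-1230 + 970) / 52 = -5.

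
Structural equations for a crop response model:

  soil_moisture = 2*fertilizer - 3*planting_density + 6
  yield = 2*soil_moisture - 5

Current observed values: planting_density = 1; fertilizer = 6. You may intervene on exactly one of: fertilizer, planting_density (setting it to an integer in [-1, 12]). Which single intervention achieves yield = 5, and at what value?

set fertilizer = 1

Intervening on fertilizer: with other inputs at their observed values, yield = 4*fertilizer + 1. Solving for 5 gives fertilizer = 1, within [-1, 12].
Intervening on planting_density: yield = -6*planting_density + 31. Reaching 5 requires planting_density = 13/3, not an integer.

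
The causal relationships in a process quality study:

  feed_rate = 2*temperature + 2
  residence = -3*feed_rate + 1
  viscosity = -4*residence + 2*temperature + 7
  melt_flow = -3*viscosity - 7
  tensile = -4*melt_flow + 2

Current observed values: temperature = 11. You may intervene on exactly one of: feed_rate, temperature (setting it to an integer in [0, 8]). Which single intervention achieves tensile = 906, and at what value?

Intervening on feed_rate: with other inputs at their observed values, tensile = 144*feed_rate + 330. Solving for 906 gives feed_rate = 4, within [0, 8].
Intervening on temperature: tensile = 312*temperature + 354. Reaching 906 requires temperature = 23/13, not an integer.

set feed_rate = 4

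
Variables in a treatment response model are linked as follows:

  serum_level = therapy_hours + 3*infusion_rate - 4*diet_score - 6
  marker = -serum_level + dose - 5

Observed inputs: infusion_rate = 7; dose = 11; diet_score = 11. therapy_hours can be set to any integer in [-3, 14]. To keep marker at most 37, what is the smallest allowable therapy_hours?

therapy_hours = -2

Substituting into the serum_level equation gives serum_level = therapy_hours - 29.
Substituting into the marker equation gives marker = -therapy_hours + 35.
Require -therapy_hours + 35 ≤ 37, so therapy_hours ≥ -2.
The smallest integer in [-3, 14] satisfying this is -2.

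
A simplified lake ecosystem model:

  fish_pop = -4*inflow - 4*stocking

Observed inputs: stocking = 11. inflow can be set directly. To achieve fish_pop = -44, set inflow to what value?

inflow = 0

Substituting into the fish_pop equation gives fish_pop = -4*inflow - 44.
Solve -4*inflow - 44 = -44: inflow = (-44 + 44) / -4 = 0.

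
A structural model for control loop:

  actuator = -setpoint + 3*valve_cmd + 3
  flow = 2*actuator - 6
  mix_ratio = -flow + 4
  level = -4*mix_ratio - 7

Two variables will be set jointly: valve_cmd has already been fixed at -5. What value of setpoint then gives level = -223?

setpoint = 10

With valve_cmd held at -5:
Substituting into the actuator equation gives actuator = -setpoint - 12.
flow becomes -2*setpoint - 30.
This gives mix_ratio = 2*setpoint + 34.
So level = -8*setpoint - 143.
Solve -8*setpoint - 143 = -223: setpoint = (-223 + 143) / -8 = 10.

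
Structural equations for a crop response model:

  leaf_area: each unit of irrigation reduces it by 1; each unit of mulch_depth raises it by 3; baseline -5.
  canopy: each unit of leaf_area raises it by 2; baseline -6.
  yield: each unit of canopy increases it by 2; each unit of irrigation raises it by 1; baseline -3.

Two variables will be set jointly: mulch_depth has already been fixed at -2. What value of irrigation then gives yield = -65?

irrigation = 2

With mulch_depth held at -2:
Substituting into the leaf_area equation gives leaf_area = -irrigation - 11.
So canopy = -2*irrigation - 28.
Substituting into the yield equation gives yield = -3*irrigation - 59.
Solve -3*irrigation - 59 = -65: irrigation = (-65 + 59) / -3 = 2.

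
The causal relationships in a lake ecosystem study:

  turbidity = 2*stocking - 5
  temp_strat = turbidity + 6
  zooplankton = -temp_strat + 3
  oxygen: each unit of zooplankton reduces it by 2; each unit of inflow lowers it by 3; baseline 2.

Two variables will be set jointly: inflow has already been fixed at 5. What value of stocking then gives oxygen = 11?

With inflow held at 5:
Substituting into the temp_strat equation gives temp_strat = 2*stocking + 1.
So zooplankton = -2*stocking + 2.
So oxygen = 4*stocking - 17.
Solve 4*stocking - 17 = 11: stocking = (11 + 17) / 4 = 7.

stocking = 7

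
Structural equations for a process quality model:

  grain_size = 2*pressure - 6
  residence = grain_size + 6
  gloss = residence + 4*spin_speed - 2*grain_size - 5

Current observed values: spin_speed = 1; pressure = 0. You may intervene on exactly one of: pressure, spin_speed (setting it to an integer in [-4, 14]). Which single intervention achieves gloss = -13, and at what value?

Intervening on pressure: with other inputs at their observed values, gloss = -2*pressure + 11. Solving for -13 gives pressure = 12, within [-4, 14].
Intervening on spin_speed: gloss = 4*spin_speed + 7. Reaching -13 requires spin_speed = -5, outside [-4, 14].

set pressure = 12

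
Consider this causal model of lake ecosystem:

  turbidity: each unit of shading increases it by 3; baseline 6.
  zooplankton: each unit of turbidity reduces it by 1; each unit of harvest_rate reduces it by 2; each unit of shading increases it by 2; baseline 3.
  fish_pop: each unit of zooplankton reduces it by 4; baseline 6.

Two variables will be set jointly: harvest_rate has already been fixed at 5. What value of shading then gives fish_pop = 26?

With harvest_rate held at 5:
Substituting into the zooplankton equation gives zooplankton = -shading - 13.
This gives fish_pop = 4*shading + 58.
Solve 4*shading + 58 = 26: shading = (26 - 58) / 4 = -8.

shading = -8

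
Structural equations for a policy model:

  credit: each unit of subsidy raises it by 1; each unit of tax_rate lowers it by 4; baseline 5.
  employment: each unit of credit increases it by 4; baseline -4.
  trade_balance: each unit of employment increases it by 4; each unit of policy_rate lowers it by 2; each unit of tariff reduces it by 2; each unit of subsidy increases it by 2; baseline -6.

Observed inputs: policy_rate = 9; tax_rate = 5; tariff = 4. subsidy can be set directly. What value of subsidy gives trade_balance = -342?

Substituting into the credit equation gives credit = subsidy - 15.
employment becomes 4*subsidy - 64.
So trade_balance = 18*subsidy - 288.
Solve 18*subsidy - 288 = -342: subsidy = (-342 + 288) / 18 = -3.

subsidy = -3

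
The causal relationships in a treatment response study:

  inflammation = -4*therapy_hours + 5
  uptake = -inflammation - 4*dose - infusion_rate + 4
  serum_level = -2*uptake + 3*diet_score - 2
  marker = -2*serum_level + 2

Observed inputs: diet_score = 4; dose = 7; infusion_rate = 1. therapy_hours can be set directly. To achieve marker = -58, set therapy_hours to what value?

Substituting into the uptake equation gives uptake = 4*therapy_hours - 30.
Substituting into the serum_level equation gives serum_level = -8*therapy_hours + 70.
marker becomes 16*therapy_hours - 138.
Solve 16*therapy_hours - 138 = -58: therapy_hours = (-58 + 138) / 16 = 5.

therapy_hours = 5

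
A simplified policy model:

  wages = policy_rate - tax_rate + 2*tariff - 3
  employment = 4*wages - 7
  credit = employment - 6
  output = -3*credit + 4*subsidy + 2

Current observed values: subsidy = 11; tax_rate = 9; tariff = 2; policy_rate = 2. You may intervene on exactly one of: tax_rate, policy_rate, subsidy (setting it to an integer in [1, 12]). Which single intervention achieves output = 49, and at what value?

set policy_rate = 11

Intervening on tax_rate: output = 12*tax_rate + 49. Reaching 49 requires tax_rate = 0, outside [1, 12].
Intervening on policy_rate: with other inputs at their observed values, output = -12*policy_rate + 181. Solving for 49 gives policy_rate = 11, within [1, 12].
Intervening on subsidy: output = 4*subsidy + 113. Reaching 49 requires subsidy = -16, outside [1, 12].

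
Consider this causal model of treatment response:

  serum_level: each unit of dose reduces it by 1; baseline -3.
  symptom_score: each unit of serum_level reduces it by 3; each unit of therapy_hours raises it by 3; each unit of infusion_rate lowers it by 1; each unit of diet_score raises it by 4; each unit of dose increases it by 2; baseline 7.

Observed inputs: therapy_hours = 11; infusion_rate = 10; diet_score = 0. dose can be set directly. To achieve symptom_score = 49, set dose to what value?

Substituting into the symptom_score equation gives symptom_score = 5*dose + 39.
Solve 5*dose + 39 = 49: dose = (49 - 39) / 5 = 2.

dose = 2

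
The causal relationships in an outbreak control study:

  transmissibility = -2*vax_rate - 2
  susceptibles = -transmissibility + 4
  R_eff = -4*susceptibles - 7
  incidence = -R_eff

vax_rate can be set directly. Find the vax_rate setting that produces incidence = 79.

vax_rate = 6

Substituting into the susceptibles equation gives susceptibles = 2*vax_rate + 6.
Substituting into the R_eff equation gives R_eff = -8*vax_rate - 31.
Substituting into the incidence equation gives incidence = 8*vax_rate + 31.
Solve 8*vax_rate + 31 = 79: vax_rate = (79 - 31) / 8 = 6.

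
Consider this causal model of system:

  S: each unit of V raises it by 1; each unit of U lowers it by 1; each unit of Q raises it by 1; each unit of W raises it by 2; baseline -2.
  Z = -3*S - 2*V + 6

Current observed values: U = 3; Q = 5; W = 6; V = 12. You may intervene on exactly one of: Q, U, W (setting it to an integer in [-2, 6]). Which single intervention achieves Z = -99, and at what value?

Intervening on Q: Z = -3*Q - 75. Reaching -99 requires Q = 8, outside [-2, 6].
Intervening on U: with other inputs at their observed values, Z = 3*U - 99. Solving for -99 gives U = 0, within [-2, 6].
Intervening on W: Z = -6*W - 54. Reaching -99 requires W = 15/2, not an integer.

set U = 0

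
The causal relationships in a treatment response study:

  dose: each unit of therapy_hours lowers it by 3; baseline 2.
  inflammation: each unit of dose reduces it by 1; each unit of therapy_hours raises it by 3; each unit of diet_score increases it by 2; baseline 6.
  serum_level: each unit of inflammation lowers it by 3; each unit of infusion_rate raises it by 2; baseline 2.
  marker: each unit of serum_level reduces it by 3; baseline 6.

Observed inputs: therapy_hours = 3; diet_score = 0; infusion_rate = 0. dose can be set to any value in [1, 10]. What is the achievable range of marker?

Intervening on dose fixes its value directly, overriding its dependence on therapy_hours.
Substituting into the inflammation equation gives inflammation = -dose + 15.
serum_level becomes 3*dose - 43.
Substituting into the marker equation gives marker = -9*dose + 135.
Linear in dose, so extremes are at the endpoints: dose = 1 gives marker = 126; dose = 10 gives marker = 45.

45 to 126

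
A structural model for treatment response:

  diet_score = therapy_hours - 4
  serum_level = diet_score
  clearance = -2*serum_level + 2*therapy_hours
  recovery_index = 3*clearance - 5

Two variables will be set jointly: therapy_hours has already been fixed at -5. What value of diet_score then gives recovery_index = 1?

With therapy_hours held at -5:
Intervening on diet_score fixes its value directly, overriding its dependence on therapy_hours.
Substituting into the clearance equation gives clearance = -2*diet_score - 10.
This gives recovery_index = -6*diet_score - 35.
Solve -6*diet_score - 35 = 1: diet_score = (1 + 35) / -6 = -6.

diet_score = -6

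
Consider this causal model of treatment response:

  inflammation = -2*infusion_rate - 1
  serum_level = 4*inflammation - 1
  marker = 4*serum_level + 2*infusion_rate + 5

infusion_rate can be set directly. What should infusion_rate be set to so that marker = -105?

Substituting into the serum_level equation gives serum_level = -8*infusion_rate - 5.
Substituting into the marker equation gives marker = -30*infusion_rate - 15.
Solve -30*infusion_rate - 15 = -105: infusion_rate = (-105 + 15) / -30 = 3.

infusion_rate = 3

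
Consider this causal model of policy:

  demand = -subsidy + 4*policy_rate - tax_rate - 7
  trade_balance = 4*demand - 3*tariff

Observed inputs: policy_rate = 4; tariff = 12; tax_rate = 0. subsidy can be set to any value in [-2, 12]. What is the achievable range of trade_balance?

-48 to 8

Substituting into the demand equation gives demand = -subsidy + 9.
Substituting into the trade_balance equation gives trade_balance = -4*subsidy.
Linear in subsidy, so extremes are at the endpoints: subsidy = -2 gives trade_balance = 8; subsidy = 12 gives trade_balance = -48.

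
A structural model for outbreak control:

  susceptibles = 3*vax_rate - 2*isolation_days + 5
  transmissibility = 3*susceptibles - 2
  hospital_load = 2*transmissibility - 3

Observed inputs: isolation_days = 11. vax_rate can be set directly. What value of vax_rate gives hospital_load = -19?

Substituting into the susceptibles equation gives susceptibles = 3*vax_rate - 17.
So transmissibility = 9*vax_rate - 53.
Substituting into the hospital_load equation gives hospital_load = 18*vax_rate - 109.
Solve 18*vax_rate - 109 = -19: vax_rate = (-19 + 109) / 18 = 5.

vax_rate = 5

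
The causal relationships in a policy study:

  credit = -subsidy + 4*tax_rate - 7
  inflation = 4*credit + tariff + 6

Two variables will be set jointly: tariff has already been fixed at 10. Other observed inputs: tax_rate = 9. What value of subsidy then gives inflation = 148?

With tariff held at 10:
Substituting into the credit equation gives credit = -subsidy + 29.
inflation becomes -4*subsidy + 132.
Solve -4*subsidy + 132 = 148: subsidy = (148 - 132) / -4 = -4.

subsidy = -4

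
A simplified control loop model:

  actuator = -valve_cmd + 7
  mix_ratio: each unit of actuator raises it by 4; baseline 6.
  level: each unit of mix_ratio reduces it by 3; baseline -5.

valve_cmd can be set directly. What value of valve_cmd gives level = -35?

valve_cmd = 6

Substituting into the mix_ratio equation gives mix_ratio = -4*valve_cmd + 34.
Substituting into the level equation gives level = 12*valve_cmd - 107.
Solve 12*valve_cmd - 107 = -35: valve_cmd = (-35 + 107) / 12 = 6.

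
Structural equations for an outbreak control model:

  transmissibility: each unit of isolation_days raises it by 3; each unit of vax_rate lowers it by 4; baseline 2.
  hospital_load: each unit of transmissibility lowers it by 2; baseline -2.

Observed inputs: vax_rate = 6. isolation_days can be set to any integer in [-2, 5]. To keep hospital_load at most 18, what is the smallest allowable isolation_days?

isolation_days = 4

Substituting into the transmissibility equation gives transmissibility = 3*isolation_days - 22.
Substituting into the hospital_load equation gives hospital_load = -6*isolation_days + 42.
Require -6*isolation_days + 42 ≤ 18, so isolation_days ≥ 4.
The smallest integer in [-2, 5] satisfying this is 4.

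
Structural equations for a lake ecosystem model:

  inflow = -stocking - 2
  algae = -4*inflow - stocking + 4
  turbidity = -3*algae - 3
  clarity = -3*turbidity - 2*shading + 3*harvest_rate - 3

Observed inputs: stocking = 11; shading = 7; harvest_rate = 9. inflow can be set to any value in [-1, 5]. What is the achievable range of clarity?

Intervening on inflow fixes its value directly, overriding its dependence on stocking.
Substituting into the algae equation gives algae = -4*inflow - 7.
This gives turbidity = 12*inflow + 18.
Substituting into the clarity equation gives clarity = -36*inflow - 44.
Linear in inflow, so extremes are at the endpoints: inflow = -1 gives clarity = -8; inflow = 5 gives clarity = -224.

-224 to -8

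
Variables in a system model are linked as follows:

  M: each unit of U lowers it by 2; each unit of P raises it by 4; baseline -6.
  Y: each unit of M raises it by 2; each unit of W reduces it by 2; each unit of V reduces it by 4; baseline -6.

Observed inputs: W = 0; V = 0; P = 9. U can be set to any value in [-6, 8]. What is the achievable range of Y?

22 to 78

Substituting into the M equation gives M = -2*U + 30.
Y becomes -4*U + 54.
Linear in U, so extremes are at the endpoints: U = -6 gives Y = 78; U = 8 gives Y = 22.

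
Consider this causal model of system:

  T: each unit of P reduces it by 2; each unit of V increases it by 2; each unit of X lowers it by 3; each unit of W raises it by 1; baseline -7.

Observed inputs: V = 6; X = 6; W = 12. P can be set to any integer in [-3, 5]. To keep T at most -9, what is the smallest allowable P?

Substituting into the T equation gives T = -2*P - 1.
Require -2*P - 1 ≤ -9, so P ≥ 4.
The smallest integer in [-3, 5] satisfying this is 4.

P = 4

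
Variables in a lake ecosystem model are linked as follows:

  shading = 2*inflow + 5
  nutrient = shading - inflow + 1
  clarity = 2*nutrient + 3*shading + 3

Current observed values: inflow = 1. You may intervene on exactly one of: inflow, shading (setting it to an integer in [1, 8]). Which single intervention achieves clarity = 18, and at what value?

Intervening on inflow: clarity = 8*inflow + 30. Reaching 18 requires inflow = -3/2, not an integer.
Intervening on shading: with other inputs at their observed values, clarity = 5*shading + 3. Solving for 18 gives shading = 3, within [1, 8].

set shading = 3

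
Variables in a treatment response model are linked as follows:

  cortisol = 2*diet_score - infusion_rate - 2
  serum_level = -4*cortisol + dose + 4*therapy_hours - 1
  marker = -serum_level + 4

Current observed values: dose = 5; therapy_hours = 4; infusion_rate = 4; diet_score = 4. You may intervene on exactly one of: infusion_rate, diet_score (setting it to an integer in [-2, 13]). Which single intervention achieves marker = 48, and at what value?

set diet_score = 11

Intervening on infusion_rate: marker = -4*infusion_rate + 8. Reaching 48 requires infusion_rate = -10, outside [-2, 13].
Intervening on diet_score: with other inputs at their observed values, marker = 8*diet_score - 40. Solving for 48 gives diet_score = 11, within [-2, 13].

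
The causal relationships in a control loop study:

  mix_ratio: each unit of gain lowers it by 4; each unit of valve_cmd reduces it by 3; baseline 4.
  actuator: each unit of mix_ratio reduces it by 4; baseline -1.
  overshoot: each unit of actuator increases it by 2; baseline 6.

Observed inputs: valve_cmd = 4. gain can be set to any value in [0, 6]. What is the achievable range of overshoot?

68 to 260

Substituting into the mix_ratio equation gives mix_ratio = -4*gain - 8.
Substituting into the actuator equation gives actuator = 16*gain + 31.
So overshoot = 32*gain + 68.
Linear in gain, so extremes are at the endpoints: gain = 0 gives overshoot = 68; gain = 6 gives overshoot = 260.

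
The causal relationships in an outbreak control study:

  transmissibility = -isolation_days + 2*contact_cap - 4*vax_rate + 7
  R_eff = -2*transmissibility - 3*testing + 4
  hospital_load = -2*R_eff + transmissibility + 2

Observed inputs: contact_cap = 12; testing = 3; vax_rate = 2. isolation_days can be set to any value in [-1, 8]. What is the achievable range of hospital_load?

87 to 132

Substituting into the transmissibility equation gives transmissibility = -isolation_days + 23.
R_eff becomes 2*isolation_days - 51.
So hospital_load = -5*isolation_days + 127.
Linear in isolation_days, so extremes are at the endpoints: isolation_days = -1 gives hospital_load = 132; isolation_days = 8 gives hospital_load = 87.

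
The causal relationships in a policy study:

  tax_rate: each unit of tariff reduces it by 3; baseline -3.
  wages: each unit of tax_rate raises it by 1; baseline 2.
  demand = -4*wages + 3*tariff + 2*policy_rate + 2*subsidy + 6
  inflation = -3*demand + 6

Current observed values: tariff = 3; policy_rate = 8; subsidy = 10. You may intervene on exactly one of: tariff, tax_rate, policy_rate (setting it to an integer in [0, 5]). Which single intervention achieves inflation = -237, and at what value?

set policy_rate = 3

Intervening on tariff: inflation = -45*tariff - 132. Reaching -237 requires tariff = 7/3, not an integer.
Intervening on tax_rate: inflation = 12*tax_rate - 123. Reaching -237 requires tax_rate = -19/2, not an integer.
Intervening on policy_rate: with other inputs at their observed values, inflation = -6*policy_rate - 219. Solving for -237 gives policy_rate = 3, within [0, 5].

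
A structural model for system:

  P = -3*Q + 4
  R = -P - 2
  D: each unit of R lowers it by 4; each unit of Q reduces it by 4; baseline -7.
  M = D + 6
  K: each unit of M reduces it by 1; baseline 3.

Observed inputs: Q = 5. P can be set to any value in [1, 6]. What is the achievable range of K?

-8 to 12

Intervening on P fixes its value directly, overriding its dependence on Q.
Substituting into the D equation gives D = 4*P - 19.
Substituting into the M equation gives M = 4*P - 13.
Substituting into the K equation gives K = -4*P + 16.
Linear in P, so extremes are at the endpoints: P = 1 gives K = 12; P = 6 gives K = -8.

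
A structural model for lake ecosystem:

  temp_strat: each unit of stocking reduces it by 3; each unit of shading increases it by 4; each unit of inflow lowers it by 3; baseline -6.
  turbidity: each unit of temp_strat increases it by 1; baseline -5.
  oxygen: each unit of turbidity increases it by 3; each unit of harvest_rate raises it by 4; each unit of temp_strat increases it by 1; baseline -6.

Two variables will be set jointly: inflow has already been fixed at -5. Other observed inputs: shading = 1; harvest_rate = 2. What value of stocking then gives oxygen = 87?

With inflow held at -5:
Substituting into the temp_strat equation gives temp_strat = -3*stocking + 13.
Substituting into the turbidity equation gives turbidity = -3*stocking + 8.
Substituting into the oxygen equation gives oxygen = -12*stocking + 39.
Solve -12*stocking + 39 = 87: stocking = (87 - 39) / -12 = -4.

stocking = -4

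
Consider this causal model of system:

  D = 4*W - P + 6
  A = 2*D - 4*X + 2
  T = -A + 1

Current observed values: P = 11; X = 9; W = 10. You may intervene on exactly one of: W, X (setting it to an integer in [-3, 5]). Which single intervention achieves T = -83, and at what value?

set X = -3

Intervening on W: T = -8*W + 45. Reaching -83 requires W = 16, outside [-3, 5].
Intervening on X: with other inputs at their observed values, T = 4*X - 71. Solving for -83 gives X = -3, within [-3, 5].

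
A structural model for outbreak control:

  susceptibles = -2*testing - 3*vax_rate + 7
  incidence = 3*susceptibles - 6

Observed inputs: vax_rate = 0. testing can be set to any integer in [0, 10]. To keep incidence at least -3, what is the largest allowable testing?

testing = 3

Substituting into the susceptibles equation gives susceptibles = -2*testing + 7.
incidence becomes -6*testing + 15.
Require -6*testing + 15 ≥ -3, so testing ≤ 3.
The largest integer in [0, 10] satisfying this is 3.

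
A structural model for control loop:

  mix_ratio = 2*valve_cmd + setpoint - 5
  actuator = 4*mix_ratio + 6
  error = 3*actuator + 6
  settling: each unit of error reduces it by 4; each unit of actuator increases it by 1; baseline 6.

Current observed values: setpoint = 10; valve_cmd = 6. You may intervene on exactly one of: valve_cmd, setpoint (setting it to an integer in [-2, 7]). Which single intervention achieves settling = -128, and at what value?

Intervening on valve_cmd: with other inputs at their observed values, settling = -88*valve_cmd - 304. Solving for -128 gives valve_cmd = -2, within [-2, 7].
Intervening on setpoint: settling = -44*setpoint - 392. Reaching -128 requires setpoint = -6, outside [-2, 7].

set valve_cmd = -2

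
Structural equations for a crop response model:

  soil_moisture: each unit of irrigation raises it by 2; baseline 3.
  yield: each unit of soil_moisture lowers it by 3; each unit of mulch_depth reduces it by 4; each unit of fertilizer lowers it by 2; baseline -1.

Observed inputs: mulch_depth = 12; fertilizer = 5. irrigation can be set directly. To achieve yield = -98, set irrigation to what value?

Substituting into the yield equation gives yield = -6*irrigation - 68.
Solve -6*irrigation - 68 = -98: irrigation = (-98 + 68) / -6 = 5.

irrigation = 5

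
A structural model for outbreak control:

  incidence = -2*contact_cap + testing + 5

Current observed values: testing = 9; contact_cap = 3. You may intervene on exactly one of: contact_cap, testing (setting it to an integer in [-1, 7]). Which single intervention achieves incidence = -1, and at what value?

Intervening on contact_cap: incidence = -2*contact_cap + 14. Reaching -1 requires contact_cap = 15/2, not an integer.
Intervening on testing: with other inputs at their observed values, incidence = testing - 1. Solving for -1 gives testing = 0, within [-1, 7].

set testing = 0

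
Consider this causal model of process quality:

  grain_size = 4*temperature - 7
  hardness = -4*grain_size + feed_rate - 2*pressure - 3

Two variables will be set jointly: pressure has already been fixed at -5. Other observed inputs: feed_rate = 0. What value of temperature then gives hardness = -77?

temperature = 7

With pressure held at -5:
Substituting into the hardness equation gives hardness = -16*temperature + 35.
Solve -16*temperature + 35 = -77: temperature = (-77 - 35) / -16 = 7.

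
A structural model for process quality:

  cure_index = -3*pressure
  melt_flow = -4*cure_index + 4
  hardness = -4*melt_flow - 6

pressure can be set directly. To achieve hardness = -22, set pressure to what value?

Substituting into the melt_flow equation gives melt_flow = 12*pressure + 4.
hardness becomes -48*pressure - 22.
Solve -48*pressure - 22 = -22: pressure = (-22 + 22) / -48 = 0.

pressure = 0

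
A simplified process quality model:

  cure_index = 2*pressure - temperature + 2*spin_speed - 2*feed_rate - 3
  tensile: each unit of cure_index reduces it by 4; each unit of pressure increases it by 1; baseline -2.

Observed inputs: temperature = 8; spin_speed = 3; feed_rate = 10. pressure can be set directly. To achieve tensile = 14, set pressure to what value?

pressure = 12

Substituting into the cure_index equation gives cure_index = 2*pressure - 25.
Substituting into the tensile equation gives tensile = -7*pressure + 98.
Solve -7*pressure + 98 = 14: pressure = (14 - 98) / -7 = 12.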